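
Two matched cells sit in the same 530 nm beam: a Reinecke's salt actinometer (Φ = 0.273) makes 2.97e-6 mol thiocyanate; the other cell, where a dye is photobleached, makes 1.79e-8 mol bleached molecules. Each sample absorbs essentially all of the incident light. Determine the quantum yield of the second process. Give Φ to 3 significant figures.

Φ = 0.00165

Photons absorbed by the actinometer: 2.97e-6 / 0.273 = 1.088e-5 mol.
Φ(unknown) = 1.79e-8 / 1.088e-5 = 0.00165.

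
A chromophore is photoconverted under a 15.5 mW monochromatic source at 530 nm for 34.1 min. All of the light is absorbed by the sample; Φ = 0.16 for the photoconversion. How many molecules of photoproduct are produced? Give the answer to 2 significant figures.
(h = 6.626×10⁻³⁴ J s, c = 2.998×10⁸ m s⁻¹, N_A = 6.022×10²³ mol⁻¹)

Photon energy at 530 nm: hc/λ = (6.626×10⁻³⁴)(2.998×10⁸)/(530×10⁻⁹) = 3.748×10⁻¹⁹ J.
Energy delivered: (15.5 mW)(2046 s) = 31.71 J.
Photons incident: 31.71 / 3.748×10⁻¹⁹ = 8.461×10¹⁹, i.e. 8.461×10¹⁹/6.022×10²³ = 1.405×10⁻⁴ mol.
Product: Φ × n_abs = 0.16 × 1.405×10⁻⁴ = 2.248×10⁻⁵ mol.
As a count: 2.248×10⁻⁵ × 6.022×10²³ = 1.4×10¹⁹.

1.4×10¹⁹ molecules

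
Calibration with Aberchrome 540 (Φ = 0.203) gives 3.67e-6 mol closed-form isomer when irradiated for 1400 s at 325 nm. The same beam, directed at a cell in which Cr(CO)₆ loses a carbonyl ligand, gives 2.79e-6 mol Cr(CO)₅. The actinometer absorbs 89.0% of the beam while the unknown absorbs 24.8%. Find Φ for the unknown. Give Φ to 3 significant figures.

Φ = 0.554

Photons absorbed by the actinometer: 3.67e-6 / 0.203 = 1.808e-5 mol.
Incident flux: 1.808e-5 / 0.890 = 2.031e-5 einstein.
Absorbed by unknown: 0.248 × 2.031e-5 = 5.037e-6 mol.
Φ(unknown) = 2.79e-6 / 5.037e-6 = 0.554.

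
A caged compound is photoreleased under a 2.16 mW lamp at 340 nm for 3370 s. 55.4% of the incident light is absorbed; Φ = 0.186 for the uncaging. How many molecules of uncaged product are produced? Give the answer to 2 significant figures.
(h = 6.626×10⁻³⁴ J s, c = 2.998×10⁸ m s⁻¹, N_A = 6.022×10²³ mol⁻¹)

1.3×10¹⁸ molecules

Photon energy at 340 nm: hc/λ = (6.626×10⁻³⁴)(2.998×10⁸)/(340×10⁻⁹) = 5.843×10⁻¹⁹ J.
Energy delivered: (2.16 mW)(3370 s) = 7.279 J.
Photons incident: 7.279 / 5.843×10⁻¹⁹ = 1.246×10¹⁹, i.e. 1.246×10¹⁹/6.022×10²³ = 2.069×10⁻⁵ mol.
Photons absorbed: 0.554 × 2.069×10⁻⁵ = 1.146×10⁻⁵ mol.
Product: Φ × n_abs = 0.186 × 1.146×10⁻⁵ = 2.132×10⁻⁶ mol.
As a count: 2.132×10⁻⁶ × 6.022×10²³ = 1.3×10¹⁸.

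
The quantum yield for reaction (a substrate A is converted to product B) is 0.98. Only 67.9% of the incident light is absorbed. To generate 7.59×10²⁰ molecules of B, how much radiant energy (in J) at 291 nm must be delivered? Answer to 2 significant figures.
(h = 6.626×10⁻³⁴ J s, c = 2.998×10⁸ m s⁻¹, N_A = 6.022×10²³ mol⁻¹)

780 J

Product: 7.59×10²⁰ / 6.022×10²³ = 0.001260 mol.
Photons that must be absorbed: 0.001260 / 0.98 = 0.001286 mol.
Incident photons needed: 0.001286 / 0.679 = 0.001894 mol.
Photon energy: hc/λ = 6.826×10⁻¹⁹ J; per mole, 4.111×10⁵ J mol⁻¹.
Energy required: 0.001894 × 4.111×10⁵ = 780 J.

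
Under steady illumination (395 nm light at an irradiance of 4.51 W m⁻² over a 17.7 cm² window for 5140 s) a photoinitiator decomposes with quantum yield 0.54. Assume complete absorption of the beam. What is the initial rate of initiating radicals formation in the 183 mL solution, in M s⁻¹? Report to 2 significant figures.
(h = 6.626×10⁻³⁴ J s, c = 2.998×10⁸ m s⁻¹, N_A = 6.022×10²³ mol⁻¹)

Photon energy at 395 nm: hc/λ = (6.626×10⁻³⁴)(2.998×10⁸)/(395×10⁻⁹) = 5.029×10⁻¹⁹ J.
Energy delivered: (4.51 W m⁻²)(17.7×10⁻⁴ m²)(5140 s) = 41.03 J.
Photons incident: 41.03 / 5.029×10⁻¹⁹ = 8.159×10¹⁹, i.e. 8.159×10¹⁹/6.022×10²³ = 1.355×10⁻⁴ mol.
Product formed: 0.54 × 1.355×10⁻⁴ = 7.317×10⁻⁵ mol.
Rate: 7.317×10⁻⁵ mol / (5140 s × 0.183 L) = 7.8×10⁻⁸ M s⁻¹.

7.8×10⁻⁸ M s⁻¹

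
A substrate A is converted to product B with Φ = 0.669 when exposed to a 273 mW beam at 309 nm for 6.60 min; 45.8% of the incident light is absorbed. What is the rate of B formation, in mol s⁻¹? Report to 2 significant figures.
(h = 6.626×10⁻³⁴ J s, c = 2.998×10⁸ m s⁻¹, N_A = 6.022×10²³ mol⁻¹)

Photon energy at 309 nm: hc/λ = (6.626×10⁻³⁴)(2.998×10⁸)/(309×10⁻⁹) = 6.429×10⁻¹⁹ J.
Energy delivered: (273 mW)(396 s) = 108.1 J.
Photons incident: 108.1 / 6.429×10⁻¹⁹ = 1.681×10²⁰, i.e. 1.681×10²⁰/6.022×10²³ = 2.791×10⁻⁴ mol.
Photons absorbed: 0.458 × 2.791×10⁻⁴ = 1.278×10⁻⁴ mol.
Product formed: 0.669 × 1.278×10⁻⁴ = 8.550×10⁻⁵ mol.
Rate: 8.550×10⁻⁵ / 396 s = 2.2×10⁻⁷ mol s⁻¹.

2.2×10⁻⁷ mol s⁻¹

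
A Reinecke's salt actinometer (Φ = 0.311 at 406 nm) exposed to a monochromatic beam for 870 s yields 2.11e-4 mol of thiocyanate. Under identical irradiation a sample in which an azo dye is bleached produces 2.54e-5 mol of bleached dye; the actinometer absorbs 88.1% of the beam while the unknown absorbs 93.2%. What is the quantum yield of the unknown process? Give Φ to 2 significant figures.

Φ = 0.035

Photons absorbed by the actinometer: 2.11e-4 / 0.311 = 6.785e-4 mol.
Incident flux: 6.785e-4 / 0.881 = 7.701e-4 einstein.
Absorbed by unknown: 0.932 × 7.701e-4 = 7.177e-4 mol.
Φ(unknown) = 2.54e-5 / 7.177e-4 = 0.035.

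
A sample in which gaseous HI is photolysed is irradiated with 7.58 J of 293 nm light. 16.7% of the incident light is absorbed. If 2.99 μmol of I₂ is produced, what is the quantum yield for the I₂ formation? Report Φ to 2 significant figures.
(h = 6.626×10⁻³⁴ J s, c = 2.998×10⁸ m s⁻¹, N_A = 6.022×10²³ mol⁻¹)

Φ = 0.96

Product: 2.99 μmol = 2.99×10⁻⁶ mol.
Photon energy at 293 nm: hc/λ = (6.626×10⁻³⁴)(2.998×10⁸)/(293×10⁻⁹) = 6.780×10⁻¹⁹ J.
Photons incident: 7.58 / 6.780×10⁻¹⁹ = 1.118×10¹⁹, i.e. 1.118×10¹⁹/6.022×10²³ = 1.857×10⁻⁵ mol.
Photons absorbed: 0.167 × 1.857×10⁻⁵ = 3.101×10⁻⁶ mol.
Φ = 2.99×10⁻⁶ mol / 3.101×10⁻⁶ mol photons = 0.96.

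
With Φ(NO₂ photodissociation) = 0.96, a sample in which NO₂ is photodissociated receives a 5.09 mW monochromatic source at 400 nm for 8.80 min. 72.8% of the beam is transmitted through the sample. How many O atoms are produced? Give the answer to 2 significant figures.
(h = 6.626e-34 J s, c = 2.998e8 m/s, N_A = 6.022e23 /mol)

1.4e18 atoms

Photon energy at 400 nm: hc/λ = (6.626e-34)(2.998e8)/(400e-9) = 4.966e-19 J.
Energy delivered: (5.09 mW)(528 s) = 2.688 J.
Photons incident: 2.688 / 4.966e-19 = 5.413e18, i.e. 5.413e18/6.022e23 = 8.989e-6 mol.
Fraction absorbed: 1 − 72.8/100 = 0.2720.
Photons absorbed: 0.2720 × 8.989e-6 = 2.445e-6 mol.
Product: Φ × n_abs = 0.96 × 2.445e-6 = 2.347e-6 mol.
As a count: 2.347e-6 × 6.022e23 = 1.4e18.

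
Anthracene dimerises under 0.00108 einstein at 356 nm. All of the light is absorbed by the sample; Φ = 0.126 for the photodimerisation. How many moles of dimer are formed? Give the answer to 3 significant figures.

1.36×10⁻⁴ mol

Product: Φ × n_abs = 0.126 × 0.00108 = 1.361×10⁻⁴ mol.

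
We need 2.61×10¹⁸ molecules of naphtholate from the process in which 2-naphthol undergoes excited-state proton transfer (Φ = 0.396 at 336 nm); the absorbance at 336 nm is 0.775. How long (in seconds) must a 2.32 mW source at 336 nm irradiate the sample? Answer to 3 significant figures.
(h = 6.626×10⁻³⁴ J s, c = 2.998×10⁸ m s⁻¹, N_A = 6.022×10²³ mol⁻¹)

Product: 2.61×10¹⁸ / 6.022×10²³ = 4.334×10⁻⁶ mol.
Photons that must be absorbed: 4.334×10⁻⁶ / 0.396 = 1.094×10⁻⁵ mol.
Fraction absorbed: 1 − 10^(−0.775) = 0.8321.
Incident photons needed: 1.094×10⁻⁵ / 0.8321 = 1.315×10⁻⁵ mol.
Photon energy: hc/λ = 5.912×10⁻¹⁹ J; per mole, 3.560×10⁵ J mol⁻¹.
Energy required: 1.315×10⁻⁵ × 3.560×10⁵ = 4.681 J.
Time: 4.681 J / 0.00232 W = 2020 s.

t ≈ 2020 s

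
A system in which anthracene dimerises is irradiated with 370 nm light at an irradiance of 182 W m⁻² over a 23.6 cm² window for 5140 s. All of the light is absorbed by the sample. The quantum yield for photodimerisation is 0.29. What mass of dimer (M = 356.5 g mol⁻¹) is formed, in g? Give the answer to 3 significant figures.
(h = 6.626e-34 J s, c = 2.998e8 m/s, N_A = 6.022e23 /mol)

Photon energy at 370 nm: hc/λ = (6.626e-34)(2.998e8)/(370e-9) = 5.369e-19 J.
Energy delivered: (182 W m⁻²)(23.6e-4 m²)(5140 s) = 2208 J.
Photons incident: 2208 / 5.369e-19 = 4.112e21, i.e. 4.112e21/6.022e23 = 0.006828 mol.
Product: Φ × n_abs = 0.29 × 0.006828 = 0.001980 mol.
Mass: 0.001980 × 356.5 = 0.7059 g = 0.706 g.

0.706 g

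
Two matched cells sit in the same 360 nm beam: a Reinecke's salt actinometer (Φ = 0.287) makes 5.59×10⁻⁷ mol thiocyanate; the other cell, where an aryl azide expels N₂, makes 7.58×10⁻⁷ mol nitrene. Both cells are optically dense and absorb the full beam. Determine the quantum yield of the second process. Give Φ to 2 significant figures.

Φ = 0.39

Photons absorbed by the actinometer: 5.59×10⁻⁷ / 0.287 = 1.948×10⁻⁶ mol.
Φ(unknown) = 7.58×10⁻⁷ / 1.948×10⁻⁶ = 0.39.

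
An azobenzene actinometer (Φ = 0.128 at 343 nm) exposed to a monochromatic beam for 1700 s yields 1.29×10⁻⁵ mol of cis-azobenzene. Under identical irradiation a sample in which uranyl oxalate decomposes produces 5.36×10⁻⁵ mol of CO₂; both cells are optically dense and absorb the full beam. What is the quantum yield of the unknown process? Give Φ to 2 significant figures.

Φ = 0.53

Photons absorbed by the actinometer: 1.29×10⁻⁵ / 0.128 = 1.008×10⁻⁴ mol.
Φ(unknown) = 5.36×10⁻⁵ / 1.008×10⁻⁴ = 0.53.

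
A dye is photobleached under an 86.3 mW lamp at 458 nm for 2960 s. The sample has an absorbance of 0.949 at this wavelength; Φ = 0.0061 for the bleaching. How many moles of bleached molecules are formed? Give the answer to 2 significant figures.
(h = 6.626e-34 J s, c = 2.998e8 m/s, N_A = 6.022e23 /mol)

5.3e-6 mol

Photon energy at 458 nm: hc/λ = (6.626e-34)(2.998e8)/(458e-9) = 4.337e-19 J.
Energy delivered: (86.3 mW)(2960 s) = 255.4 J.
Photons incident: 255.4 / 4.337e-19 = 5.889e20, i.e. 5.889e20/6.022e23 = 9.779e-4 mol.
Fraction absorbed: 1 − 10^(−0.949) = 0.8875.
Photons absorbed: 0.8875 × 9.779e-4 = 8.679e-4 mol.
Product: Φ × n_abs = 0.0061 × 8.679e-4 = 5.294e-6 mol.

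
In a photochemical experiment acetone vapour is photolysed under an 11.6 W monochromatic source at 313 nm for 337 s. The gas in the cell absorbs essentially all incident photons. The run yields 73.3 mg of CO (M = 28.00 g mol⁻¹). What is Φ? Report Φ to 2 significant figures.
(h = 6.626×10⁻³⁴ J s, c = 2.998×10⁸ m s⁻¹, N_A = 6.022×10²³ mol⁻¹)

Φ = 0.26

Product: 73.3 mg / 28.00 g mol⁻¹ = 0.002618 mol.
Photon energy at 313 nm: hc/λ = (6.626×10⁻³⁴)(2.998×10⁸)/(313×10⁻⁹) = 6.347×10⁻¹⁹ J.
Energy delivered: (11.6 W)(337 s) = 3909 J.
Photons incident: 3909 / 6.347×10⁻¹⁹ = 6.159×10²¹, i.e. 6.159×10²¹/6.022×10²³ = 0.01023 mol.
Φ = 0.002618 mol / 0.01023 mol photons = 0.26.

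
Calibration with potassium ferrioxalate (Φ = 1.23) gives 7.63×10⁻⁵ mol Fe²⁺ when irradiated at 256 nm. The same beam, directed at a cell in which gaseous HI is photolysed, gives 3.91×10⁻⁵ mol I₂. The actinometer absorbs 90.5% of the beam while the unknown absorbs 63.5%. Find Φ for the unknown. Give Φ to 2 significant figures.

Photons absorbed by the actinometer: 7.63×10⁻⁵ / 1.23 = 6.203×10⁻⁵ mol.
Incident flux: 6.203×10⁻⁵ / 0.905 = 6.854×10⁻⁵ einstein.
Absorbed by unknown: 0.635 × 6.854×10⁻⁵ = 4.352×10⁻⁵ mol.
Φ(unknown) = 3.91×10⁻⁵ / 4.352×10⁻⁵ = 0.90.

Φ = 0.90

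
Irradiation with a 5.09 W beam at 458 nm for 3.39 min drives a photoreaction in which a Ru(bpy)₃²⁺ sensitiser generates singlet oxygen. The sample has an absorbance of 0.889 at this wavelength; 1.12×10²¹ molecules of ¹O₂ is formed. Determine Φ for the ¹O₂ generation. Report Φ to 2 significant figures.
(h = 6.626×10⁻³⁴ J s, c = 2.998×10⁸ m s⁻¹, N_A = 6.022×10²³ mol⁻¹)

Product: 1.12×10²¹ / 6.022×10²³ = 0.001860 mol.
Photon energy at 458 nm: hc/λ = (6.626×10⁻³⁴)(2.998×10⁸)/(458×10⁻⁹) = 4.337×10⁻¹⁹ J.
Energy delivered: (5.09 W)(203.4 s) = 1035 J.
Photons incident: 1035 / 4.337×10⁻¹⁹ = 2.386×10²¹, i.e. 2.386×10²¹/6.022×10²³ = 0.003962 mol.
Fraction absorbed: 1 − 10^(−0.889) = 0.8709.
Photons absorbed: 0.8709 × 0.003962 = 0.003451 mol.
Φ = 0.001860 mol / 0.003451 mol photons = 0.54.

Φ = 0.54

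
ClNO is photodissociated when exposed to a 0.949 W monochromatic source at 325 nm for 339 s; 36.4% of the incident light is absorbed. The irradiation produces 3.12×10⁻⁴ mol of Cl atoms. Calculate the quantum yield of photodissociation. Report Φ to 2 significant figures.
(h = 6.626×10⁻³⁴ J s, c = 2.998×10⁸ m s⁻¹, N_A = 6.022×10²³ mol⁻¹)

Photon energy at 325 nm: hc/λ = (6.626×10⁻³⁴)(2.998×10⁸)/(325×10⁻⁹) = 6.112×10⁻¹⁹ J.
Energy delivered: (0.949 W)(339 s) = 321.7 J.
Photons incident: 321.7 / 6.112×10⁻¹⁹ = 5.263×10²⁰, i.e. 5.263×10²⁰/6.022×10²³ = 8.740×10⁻⁴ mol.
Photons absorbed: 0.364 × 8.740×10⁻⁴ = 3.181×10⁻⁴ mol.
Φ = 3.12×10⁻⁴ mol / 3.181×10⁻⁴ mol photons = 0.98.

Φ = 0.98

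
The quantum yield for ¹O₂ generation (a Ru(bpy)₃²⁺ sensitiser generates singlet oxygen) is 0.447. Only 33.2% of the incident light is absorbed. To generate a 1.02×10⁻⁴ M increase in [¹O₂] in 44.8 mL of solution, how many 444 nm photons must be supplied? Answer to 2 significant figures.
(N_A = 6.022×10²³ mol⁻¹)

Product: (1.02×10⁻⁴ M)(0.0448 L) = 4.570×10⁻⁶ mol.
Photons that must be absorbed: 4.570×10⁻⁶ / 0.447 = 1.022×10⁻⁵ mol.
Incident photons needed: 1.022×10⁻⁵ / 0.332 = 3.078×10⁻⁵ mol.
Photon count: 3.078×10⁻⁵ × 6.022×10²³ = 1.9×10¹⁹.

1.9×10¹⁹ photons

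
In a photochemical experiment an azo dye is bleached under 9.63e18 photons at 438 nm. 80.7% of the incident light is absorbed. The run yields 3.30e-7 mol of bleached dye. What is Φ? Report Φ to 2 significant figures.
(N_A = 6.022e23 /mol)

Moles of photons: 9.63e18 / 6.022e23 = 1.599e-5 mol.
Photons absorbed: 0.807 × 1.599e-5 = 1.290e-5 mol.
Φ = 3.30e-7 mol / 1.290e-5 mol photons = 0.026.

Φ = 0.026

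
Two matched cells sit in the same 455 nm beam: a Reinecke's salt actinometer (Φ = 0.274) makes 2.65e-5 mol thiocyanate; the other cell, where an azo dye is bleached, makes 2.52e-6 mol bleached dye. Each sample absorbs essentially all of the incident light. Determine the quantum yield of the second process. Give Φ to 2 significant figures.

Photons absorbed by the actinometer: 2.65e-5 / 0.274 = 9.672e-5 mol.
Φ(unknown) = 2.52e-6 / 9.672e-5 = 0.026.

Φ = 0.026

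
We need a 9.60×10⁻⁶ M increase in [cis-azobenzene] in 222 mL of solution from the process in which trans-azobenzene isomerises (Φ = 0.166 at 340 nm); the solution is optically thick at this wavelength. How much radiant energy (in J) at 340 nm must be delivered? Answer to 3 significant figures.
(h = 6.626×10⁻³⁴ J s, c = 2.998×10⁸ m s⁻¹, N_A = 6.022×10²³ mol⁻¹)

Product: (9.60×10⁻⁶ M)(0.222 L) = 2.131×10⁻⁶ mol.
Photons that must be absorbed: 2.131×10⁻⁶ / 0.166 = 1.284×10⁻⁵ mol.
Photon energy: hc/λ = 5.843×10⁻¹⁹ J; per mole, 3.519×10⁵ J mol⁻¹.
Energy required: 1.284×10⁻⁵ × 3.519×10⁵ = 4.52 J.

4.52 J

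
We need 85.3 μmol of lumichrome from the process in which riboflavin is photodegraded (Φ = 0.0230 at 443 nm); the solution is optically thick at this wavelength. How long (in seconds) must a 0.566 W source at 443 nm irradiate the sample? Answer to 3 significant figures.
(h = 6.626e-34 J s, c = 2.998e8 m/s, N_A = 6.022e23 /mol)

t ≈ 1770 s

Product: 85.3 μmol = 8.53e-5 mol.
Photons that must be absorbed: 8.53e-5 / 0.0230 = 0.003709 mol.
Photon energy: hc/λ = 4.484e-19 J; per mole, 2.700e5 J mol⁻¹.
Energy required: 0.003709 × 2.700e5 = 1001 J.
Time: 1001 J / 0.566 W = 1770 s.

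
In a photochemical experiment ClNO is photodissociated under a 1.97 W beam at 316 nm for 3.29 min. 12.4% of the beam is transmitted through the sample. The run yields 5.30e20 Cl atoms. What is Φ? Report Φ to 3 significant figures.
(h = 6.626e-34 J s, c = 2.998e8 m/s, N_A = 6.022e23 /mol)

Product: 5.30e20 / 6.022e23 = 8.801e-4 mol.
Photon energy at 316 nm: hc/λ = (6.626e-34)(2.998e8)/(316e-9) = 6.286e-19 J.
Energy delivered: (1.97 W)(197.4 s) = 388.9 J.
Photons incident: 388.9 / 6.286e-19 = 6.187e20, i.e. 6.187e20/6.022e23 = 0.001027 mol.
Fraction absorbed: 1 − 12.4/100 = 0.8760.
Photons absorbed: 0.8760 × 0.001027 = 8.997e-4 mol.
Φ = 8.801e-4 mol / 8.997e-4 mol photons = 0.978.

Φ = 0.978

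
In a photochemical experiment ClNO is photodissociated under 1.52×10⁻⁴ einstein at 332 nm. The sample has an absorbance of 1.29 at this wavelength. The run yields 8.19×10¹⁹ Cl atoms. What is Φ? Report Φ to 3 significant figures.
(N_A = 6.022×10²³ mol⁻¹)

Product: 8.19×10¹⁹ / 6.022×10²³ = 1.360×10⁻⁴ mol.
Fraction absorbed: 1 − 10^(−1.29) = 0.9487.
Photons absorbed: 0.9487 × 1.52×10⁻⁴ = 1.442×10⁻⁴ mol.
Φ = 1.360×10⁻⁴ mol / 1.442×10⁻⁴ mol photons = 0.943.

Φ = 0.943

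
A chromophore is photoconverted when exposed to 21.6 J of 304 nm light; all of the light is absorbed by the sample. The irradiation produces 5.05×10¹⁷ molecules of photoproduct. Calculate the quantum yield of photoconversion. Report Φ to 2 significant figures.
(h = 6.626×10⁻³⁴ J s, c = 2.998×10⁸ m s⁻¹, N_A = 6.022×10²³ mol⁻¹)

Φ = 0.015

Product: 5.05×10¹⁷ / 6.022×10²³ = 8.386×10⁻⁷ mol.
Photon energy at 304 nm: hc/λ = (6.626×10⁻³⁴)(2.998×10⁸)/(304×10⁻⁹) = 6.534×10⁻¹⁹ J.
Photons incident: 21.6 / 6.534×10⁻¹⁹ = 3.306×10¹⁹, i.e. 3.306×10¹⁹/6.022×10²³ = 5.490×10⁻⁵ mol.
Φ = 8.386×10⁻⁷ mol / 5.490×10⁻⁵ mol photons = 0.015.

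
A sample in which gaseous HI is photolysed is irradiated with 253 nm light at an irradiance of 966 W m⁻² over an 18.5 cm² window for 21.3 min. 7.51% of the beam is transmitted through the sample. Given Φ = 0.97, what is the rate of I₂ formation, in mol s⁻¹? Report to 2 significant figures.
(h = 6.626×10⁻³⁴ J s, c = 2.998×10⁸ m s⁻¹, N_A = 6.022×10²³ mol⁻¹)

Photon energy at 253 nm: hc/λ = (6.626×10⁻³⁴)(2.998×10⁸)/(253×10⁻⁹) = 7.852×10⁻¹⁹ J.
Energy delivered: (966 W m⁻²)(18.5×10⁻⁴ m²)(1278 s) = 2284 J.
Photons incident: 2284 / 7.852×10⁻¹⁹ = 2.909×10²¹, i.e. 2.909×10²¹/6.022×10²³ = 0.004831 mol.
Fraction absorbed: 1 − 7.51/100 = 0.9249.
Photons absorbed: 0.9249 × 0.004831 = 0.004468 mol.
Product formed: 0.97 × 0.004468 = 0.004334 mol.
Rate: 0.004334 / 1278 s = 3.4×10⁻⁶ mol s⁻¹.

3.4×10⁻⁶ mol s⁻¹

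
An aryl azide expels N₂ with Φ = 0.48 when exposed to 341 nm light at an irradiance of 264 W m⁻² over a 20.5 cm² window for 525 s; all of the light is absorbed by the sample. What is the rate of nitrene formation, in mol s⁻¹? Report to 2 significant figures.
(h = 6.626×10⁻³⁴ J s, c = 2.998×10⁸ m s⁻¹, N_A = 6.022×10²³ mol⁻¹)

7.4×10⁻⁷ mol s⁻¹

Photon energy at 341 nm: hc/λ = (6.626×10⁻³⁴)(2.998×10⁸)/(341×10⁻⁹) = 5.825×10⁻¹⁹ J.
Energy delivered: (264 W m⁻²)(20.5×10⁻⁴ m²)(525 s) = 284.1 J.
Photons incident: 284.1 / 5.825×10⁻¹⁹ = 4.877×10²⁰, i.e. 4.877×10²⁰/6.022×10²³ = 8.099×10⁻⁴ mol.
Product formed: 0.48 × 8.099×10⁻⁴ = 3.888×10⁻⁴ mol.
Rate: 3.888×10⁻⁴ / 525 s = 7.4×10⁻⁷ mol s⁻¹.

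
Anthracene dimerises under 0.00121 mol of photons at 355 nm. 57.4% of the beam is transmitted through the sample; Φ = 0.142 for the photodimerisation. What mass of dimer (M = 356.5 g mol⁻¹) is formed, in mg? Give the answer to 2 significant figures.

26 mg

Fraction absorbed: 1 − 57.4/100 = 0.4260.
Photons absorbed: 0.4260 × 0.00121 = 5.155e-4 mol.
Product: Φ × n_abs = 0.142 × 5.155e-4 = 7.320e-5 mol.
Mass: 7.320e-5 × 356.5 = 0.02610 g = 26 mg.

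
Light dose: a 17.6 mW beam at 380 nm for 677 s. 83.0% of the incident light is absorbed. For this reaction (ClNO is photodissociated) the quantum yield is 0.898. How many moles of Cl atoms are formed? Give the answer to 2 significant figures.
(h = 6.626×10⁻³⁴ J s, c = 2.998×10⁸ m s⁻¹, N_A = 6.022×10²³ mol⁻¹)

Photon energy at 380 nm: hc/λ = (6.626×10⁻³⁴)(2.998×10⁸)/(380×10⁻⁹) = 5.228×10⁻¹⁹ J.
Energy delivered: (17.6 mW)(677 s) = 11.92 J.
Photons incident: 11.92 / 5.228×10⁻¹⁹ = 2.280×10¹⁹, i.e. 2.280×10¹⁹/6.022×10²³ = 3.786×10⁻⁵ mol.
Photons absorbed: 0.830 × 3.786×10⁻⁵ = 3.142×10⁻⁵ mol.
Product: Φ × n_abs = 0.898 × 3.142×10⁻⁵ = 2.822×10⁻⁵ mol.

2.8×10⁻⁵ mol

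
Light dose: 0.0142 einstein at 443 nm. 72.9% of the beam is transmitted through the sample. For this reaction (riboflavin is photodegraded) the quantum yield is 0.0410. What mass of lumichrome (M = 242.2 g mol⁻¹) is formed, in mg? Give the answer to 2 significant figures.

Fraction absorbed: 1 − 72.9/100 = 0.2710.
Photons absorbed: 0.2710 × 0.0142 = 0.003848 mol.
Product: Φ × n_abs = 0.0410 × 0.003848 = 1.578×10⁻⁴ mol.
Mass: 1.578×10⁻⁴ × 242.2 = 0.03822 g = 38 mg.

38 mg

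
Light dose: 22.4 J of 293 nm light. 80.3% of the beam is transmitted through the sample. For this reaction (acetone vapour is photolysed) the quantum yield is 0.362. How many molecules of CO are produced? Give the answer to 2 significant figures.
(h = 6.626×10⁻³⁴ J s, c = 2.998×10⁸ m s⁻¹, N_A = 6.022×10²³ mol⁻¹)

Photon energy at 293 nm: hc/λ = (6.626×10⁻³⁴)(2.998×10⁸)/(293×10⁻⁹) = 6.780×10⁻¹⁹ J.
Photons incident: 22.4 / 6.780×10⁻¹⁹ = 3.304×10¹⁹, i.e. 3.304×10¹⁹/6.022×10²³ = 5.487×10⁻⁵ mol.
Fraction absorbed: 1 − 80.3/100 = 0.1970.
Photons absorbed: 0.1970 × 5.487×10⁻⁵ = 1.081×10⁻⁵ mol.
Product: Φ × n_abs = 0.362 × 1.081×10⁻⁵ = 3.913×10⁻⁶ mol.
As a count: 3.913×10⁻⁶ × 6.022×10²³ = 2.4×10¹⁸.

2.4×10¹⁸ molecules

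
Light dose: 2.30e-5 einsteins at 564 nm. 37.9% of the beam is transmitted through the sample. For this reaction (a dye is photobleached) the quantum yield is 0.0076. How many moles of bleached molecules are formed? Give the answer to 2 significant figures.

1.1e-7 mol

Fraction absorbed: 1 − 37.9/100 = 0.6210.
Photons absorbed: 0.6210 × 2.30e-5 = 1.428e-5 mol.
Product: Φ × n_abs = 0.0076 × 1.428e-5 = 1.085e-7 mol.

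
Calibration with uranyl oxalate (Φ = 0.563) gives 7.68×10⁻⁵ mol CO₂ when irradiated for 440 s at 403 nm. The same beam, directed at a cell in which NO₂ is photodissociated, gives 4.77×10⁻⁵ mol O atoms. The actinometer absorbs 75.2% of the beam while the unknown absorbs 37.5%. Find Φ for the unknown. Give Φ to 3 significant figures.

Photons absorbed by the actinometer: 7.68×10⁻⁵ / 0.563 = 1.364×10⁻⁴ mol.
Incident flux: 1.364×10⁻⁴ / 0.752 = 1.814×10⁻⁴ einstein.
Absorbed by unknown: 0.375 × 1.814×10⁻⁴ = 6.803×10⁻⁵ mol.
Φ(unknown) = 4.77×10⁻⁵ / 6.803×10⁻⁵ = 0.701.

Φ = 0.701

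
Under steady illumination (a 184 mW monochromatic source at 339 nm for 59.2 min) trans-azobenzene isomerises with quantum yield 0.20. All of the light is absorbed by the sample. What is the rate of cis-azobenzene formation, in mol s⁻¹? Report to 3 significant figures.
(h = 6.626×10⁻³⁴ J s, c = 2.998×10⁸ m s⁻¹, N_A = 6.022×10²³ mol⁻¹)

1.04×10⁻⁷ mol s⁻¹

Photon energy at 339 nm: hc/λ = (6.626×10⁻³⁴)(2.998×10⁸)/(339×10⁻⁹) = 5.860×10⁻¹⁹ J.
Energy delivered: (184 mW)(3552 s) = 653.6 J.
Photons incident: 653.6 / 5.860×10⁻¹⁹ = 1.115×10²¹, i.e. 1.115×10²¹/6.022×10²³ = 0.001852 mol.
Product formed: 0.20 × 0.001852 = 3.704×10⁻⁴ mol.
Rate: 3.704×10⁻⁴ / 3552 s = 1.04×10⁻⁷ mol s⁻¹.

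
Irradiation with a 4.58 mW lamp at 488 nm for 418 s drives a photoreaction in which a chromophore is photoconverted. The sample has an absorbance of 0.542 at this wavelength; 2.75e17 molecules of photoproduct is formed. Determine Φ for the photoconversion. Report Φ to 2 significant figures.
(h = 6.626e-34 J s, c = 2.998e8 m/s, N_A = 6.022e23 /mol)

Product: 2.75e17 / 6.022e23 = 4.567e-7 mol.
Photon energy at 488 nm: hc/λ = (6.626e-34)(2.998e8)/(488e-9) = 4.071e-19 J.
Energy delivered: (4.58 mW)(418 s) = 1.914 J.
Photons incident: 1.914 / 4.071e-19 = 4.702e18, i.e. 4.702e18/6.022e23 = 7.808e-6 mol.
Fraction absorbed: 1 − 10^(−0.542) = 0.7129.
Photons absorbed: 0.7129 × 7.808e-6 = 5.566e-6 mol.
Φ = 4.567e-7 mol / 5.566e-6 mol photons = 0.082.

Φ = 0.082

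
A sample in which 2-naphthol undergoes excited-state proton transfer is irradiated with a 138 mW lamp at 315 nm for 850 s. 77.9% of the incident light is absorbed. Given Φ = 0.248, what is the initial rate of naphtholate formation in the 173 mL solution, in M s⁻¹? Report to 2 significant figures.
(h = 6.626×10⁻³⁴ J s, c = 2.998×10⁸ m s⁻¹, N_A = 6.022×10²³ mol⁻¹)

Photon energy at 315 nm: hc/λ = (6.626×10⁻³⁴)(2.998×10⁸)/(315×10⁻⁹) = 6.306×10⁻¹⁹ J.
Energy delivered: (138 mW)(850 s) = 117.3 J.
Photons incident: 117.3 / 6.306×10⁻¹⁹ = 1.860×10²⁰, i.e. 1.860×10²⁰/6.022×10²³ = 3.089×10⁻⁴ mol.
Photons absorbed: 0.779 × 3.089×10⁻⁴ = 2.406×10⁻⁴ mol.
Product formed: 0.248 × 2.406×10⁻⁴ = 5.967×10⁻⁵ mol.
Rate: 5.967×10⁻⁵ mol / (850 s × 0.173 L) = 4.1×10⁻⁷ M s⁻¹.

4.1×10⁻⁷ M s⁻¹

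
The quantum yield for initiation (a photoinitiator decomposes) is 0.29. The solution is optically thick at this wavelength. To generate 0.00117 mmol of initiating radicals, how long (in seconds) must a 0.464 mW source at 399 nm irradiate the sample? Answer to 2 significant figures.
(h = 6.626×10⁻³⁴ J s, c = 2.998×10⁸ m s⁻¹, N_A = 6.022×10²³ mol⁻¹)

t ≈ 2600 s

Product: 0.00117 mmol = 1.17×10⁻⁶ mol.
Photons that must be absorbed: 1.17×10⁻⁶ / 0.29 = 4.034×10⁻⁶ mol.
Photon energy: hc/λ = 4.979×10⁻¹⁹ J; per mole, 2.998×10⁵ J mol⁻¹.
Energy required: 4.034×10⁻⁶ × 2.998×10⁵ = 1.209 J.
Time: 1.209 J / 0.000464 W = 2600 s.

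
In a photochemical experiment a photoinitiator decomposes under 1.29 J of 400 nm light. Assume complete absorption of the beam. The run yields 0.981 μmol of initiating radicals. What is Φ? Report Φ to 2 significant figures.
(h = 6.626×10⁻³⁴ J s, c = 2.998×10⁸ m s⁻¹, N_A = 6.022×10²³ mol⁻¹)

Φ = 0.23

Product: 0.981 μmol = 9.81×10⁻⁷ mol.
Photon energy at 400 nm: hc/λ = (6.626×10⁻³⁴)(2.998×10⁸)/(400×10⁻⁹) = 4.966×10⁻¹⁹ J.
Photons incident: 1.29 / 4.966×10⁻¹⁹ = 2.598×10¹⁸, i.e. 2.598×10¹⁸/6.022×10²³ = 4.314×10⁻⁶ mol.
Φ = 9.81×10⁻⁷ mol / 4.314×10⁻⁶ mol photons = 0.23.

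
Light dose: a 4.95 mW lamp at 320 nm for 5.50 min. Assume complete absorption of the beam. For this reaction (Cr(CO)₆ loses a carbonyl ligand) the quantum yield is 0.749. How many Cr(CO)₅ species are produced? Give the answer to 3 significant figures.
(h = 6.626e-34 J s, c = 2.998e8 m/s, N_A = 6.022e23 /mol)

1.97e18 species

Photon energy at 320 nm: hc/λ = (6.626e-34)(2.998e8)/(320e-9) = 6.208e-19 J.
Energy delivered: (4.95 mW)(330 s) = 1.634 J.
Photons incident: 1.634 / 6.208e-19 = 2.632e18, i.e. 2.632e18/6.022e23 = 4.371e-6 mol.
Product: Φ × n_abs = 0.749 × 4.371e-6 = 3.274e-6 mol.
As a count: 3.274e-6 × 6.022e23 = 1.97e18.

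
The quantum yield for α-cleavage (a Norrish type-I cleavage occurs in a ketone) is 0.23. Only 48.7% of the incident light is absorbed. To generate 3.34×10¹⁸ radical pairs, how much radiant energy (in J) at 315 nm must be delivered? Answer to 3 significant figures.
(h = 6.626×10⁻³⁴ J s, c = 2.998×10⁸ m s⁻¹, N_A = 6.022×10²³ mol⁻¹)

18.8 J

Product: 3.34×10¹⁸ / 6.022×10²³ = 5.546×10⁻⁶ mol.
Photons that must be absorbed: 5.546×10⁻⁶ / 0.23 = 2.411×10⁻⁵ mol.
Incident photons needed: 2.411×10⁻⁵ / 0.487 = 4.951×10⁻⁵ mol.
Photon energy: hc/λ = 6.306×10⁻¹⁹ J; per mole, 3.797×10⁵ J mol⁻¹.
Energy required: 4.951×10⁻⁵ × 3.797×10⁵ = 18.8 J.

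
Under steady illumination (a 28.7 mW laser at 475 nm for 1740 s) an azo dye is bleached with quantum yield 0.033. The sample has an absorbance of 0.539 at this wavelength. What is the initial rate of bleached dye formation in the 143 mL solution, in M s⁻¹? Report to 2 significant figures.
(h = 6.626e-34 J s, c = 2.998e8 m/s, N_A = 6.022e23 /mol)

1.9e-8 M s⁻¹

Photon energy at 475 nm: hc/λ = (6.626e-34)(2.998e8)/(475e-9) = 4.182e-19 J.
Energy delivered: (28.7 mW)(1740 s) = 49.94 J.
Photons incident: 49.94 / 4.182e-19 = 1.194e20, i.e. 1.194e20/6.022e23 = 1.983e-4 mol.
Fraction absorbed: 1 − 10^(−0.539) = 0.7109.
Photons absorbed: 0.7109 × 1.983e-4 = 1.410e-4 mol.
Product formed: 0.033 × 1.410e-4 = 4.653e-6 mol.
Rate: 4.653e-6 mol / (1740 s × 0.143 L) = 1.9e-8 M s⁻¹.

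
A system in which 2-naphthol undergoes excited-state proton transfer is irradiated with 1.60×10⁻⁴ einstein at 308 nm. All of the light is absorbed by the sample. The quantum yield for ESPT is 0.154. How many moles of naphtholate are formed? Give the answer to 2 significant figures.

2.5×10⁻⁵ mol

Product: Φ × n_abs = 0.154 × 1.60×10⁻⁴ = 2.464×10⁻⁵ mol.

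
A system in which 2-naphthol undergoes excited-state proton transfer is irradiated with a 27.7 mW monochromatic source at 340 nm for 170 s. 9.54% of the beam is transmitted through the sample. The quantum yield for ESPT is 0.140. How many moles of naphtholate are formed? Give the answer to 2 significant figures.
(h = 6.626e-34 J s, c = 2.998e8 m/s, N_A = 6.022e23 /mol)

Photon energy at 340 nm: hc/λ = (6.626e-34)(2.998e8)/(340e-9) = 5.843e-19 J.
Energy delivered: (27.7 mW)(170 s) = 4.709 J.
Photons incident: 4.709 / 5.843e-19 = 8.059e18, i.e. 8.059e18/6.022e23 = 1.338e-5 mol.
Fraction absorbed: 1 − 9.54/100 = 0.9046.
Photons absorbed: 0.9046 × 1.338e-5 = 1.210e-5 mol.
Product: Φ × n_abs = 0.140 × 1.210e-5 = 1.694e-6 mol.

1.7e-6 mol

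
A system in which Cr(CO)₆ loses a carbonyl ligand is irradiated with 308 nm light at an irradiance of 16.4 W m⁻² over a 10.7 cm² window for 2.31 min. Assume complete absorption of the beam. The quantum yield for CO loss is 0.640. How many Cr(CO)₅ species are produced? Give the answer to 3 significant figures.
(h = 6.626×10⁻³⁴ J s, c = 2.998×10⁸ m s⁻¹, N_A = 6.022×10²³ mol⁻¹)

Photon energy at 308 nm: hc/λ = (6.626×10⁻³⁴)(2.998×10⁸)/(308×10⁻⁹) = 6.450×10⁻¹⁹ J.
Energy delivered: (16.4 W m⁻²)(10.7×10⁻⁴ m²)(138.6 s) = 2.432 J.
Photons incident: 2.432 / 6.450×10⁻¹⁹ = 3.771×10¹⁸, i.e. 3.771×10¹⁸/6.022×10²³ = 6.262×10⁻⁶ mol.
Product: Φ × n_abs = 0.640 × 6.262×10⁻⁶ = 4.008×10⁻⁶ mol.
As a count: 4.008×10⁻⁶ × 6.022×10²³ = 2.41×10¹⁸.

2.41×10¹⁸ species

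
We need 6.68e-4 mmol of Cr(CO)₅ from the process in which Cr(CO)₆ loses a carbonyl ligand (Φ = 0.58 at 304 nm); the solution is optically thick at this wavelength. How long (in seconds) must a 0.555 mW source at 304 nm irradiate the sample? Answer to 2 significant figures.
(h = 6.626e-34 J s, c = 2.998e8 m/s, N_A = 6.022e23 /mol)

t ≈ 820 s

Product: 6.68e-4 mmol = 6.68e-7 mol.
Photons that must be absorbed: 6.68e-7 / 0.58 = 1.152e-6 mol.
Photon energy: hc/λ = 6.534e-19 J; per mole, 3.935e5 J mol⁻¹.
Energy required: 1.152e-6 × 3.935e5 = 0.4533 J.
Time: 0.4533 J / 0.000555 W = 820 s.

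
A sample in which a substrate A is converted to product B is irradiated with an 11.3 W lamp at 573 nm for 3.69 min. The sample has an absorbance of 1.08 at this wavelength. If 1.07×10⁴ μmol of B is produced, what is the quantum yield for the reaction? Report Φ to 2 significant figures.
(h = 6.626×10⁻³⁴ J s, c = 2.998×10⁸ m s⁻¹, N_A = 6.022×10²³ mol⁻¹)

Product: 1.07×10⁴ μmol = 0.0107 mol.
Photon energy at 573 nm: hc/λ = (6.626×10⁻³⁴)(2.998×10⁸)/(573×10⁻⁹) = 3.467×10⁻¹⁹ J.
Energy delivered: (11.3 W)(221.4 s) = 2502 J.
Photons incident: 2502 / 3.467×10⁻¹⁹ = 7.217×10²¹, i.e. 7.217×10²¹/6.022×10²³ = 0.01198 mol.
Fraction absorbed: 1 − 10^(−1.08) = 0.9168.
Photons absorbed: 0.9168 × 0.01198 = 0.01098 mol.
Φ = 0.0107 mol / 0.01098 mol photons = 0.97.

Φ = 0.97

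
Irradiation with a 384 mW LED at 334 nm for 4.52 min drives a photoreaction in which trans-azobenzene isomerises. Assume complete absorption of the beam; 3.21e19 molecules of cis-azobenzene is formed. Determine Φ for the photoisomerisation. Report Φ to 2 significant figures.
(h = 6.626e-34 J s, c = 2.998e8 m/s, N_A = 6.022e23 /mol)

Product: 3.21e19 / 6.022e23 = 5.330e-5 mol.
Photon energy at 334 nm: hc/λ = (6.626e-34)(2.998e8)/(334e-9) = 5.948e-19 J.
Energy delivered: (384 mW)(271.2 s) = 104.1 J.
Photons incident: 104.1 / 5.948e-19 = 1.750e20, i.e. 1.750e20/6.022e23 = 2.906e-4 mol.
Φ = 5.330e-5 mol / 2.906e-4 mol photons = 0.18.

Φ = 0.18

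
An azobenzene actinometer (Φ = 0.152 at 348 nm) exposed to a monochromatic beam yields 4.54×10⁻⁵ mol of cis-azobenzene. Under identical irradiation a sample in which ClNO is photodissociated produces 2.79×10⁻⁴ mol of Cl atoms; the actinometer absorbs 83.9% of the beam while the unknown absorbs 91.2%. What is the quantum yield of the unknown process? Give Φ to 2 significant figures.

Photons absorbed by the actinometer: 4.54×10⁻⁵ / 0.152 = 2.987×10⁻⁴ mol.
Incident flux: 2.987×10⁻⁴ / 0.839 = 3.560×10⁻⁴ einstein.
Absorbed by unknown: 0.912 × 3.560×10⁻⁴ = 3.247×10⁻⁴ mol.
Φ(unknown) = 2.79×10⁻⁴ / 3.247×10⁻⁴ = 0.86.

Φ = 0.86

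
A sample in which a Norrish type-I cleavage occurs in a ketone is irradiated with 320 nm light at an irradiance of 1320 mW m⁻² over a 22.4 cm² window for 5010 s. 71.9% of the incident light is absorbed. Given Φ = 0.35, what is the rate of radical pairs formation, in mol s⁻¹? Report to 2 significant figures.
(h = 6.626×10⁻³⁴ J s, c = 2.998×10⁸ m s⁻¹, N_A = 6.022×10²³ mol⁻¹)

2.0×10⁻⁹ mol s⁻¹

Photon energy at 320 nm: hc/λ = (6.626×10⁻³⁴)(2.998×10⁸)/(320×10⁻⁹) = 6.208×10⁻¹⁹ J.
Energy delivered: (1320 mW m⁻²)(22.4×10⁻⁴ m²)(5010 s) = 14.81 J.
Photons incident: 14.81 / 6.208×10⁻¹⁹ = 2.386×10¹⁹, i.e. 2.386×10¹⁹/6.022×10²³ = 3.962×10⁻⁵ mol.
Photons absorbed: 0.719 × 3.962×10⁻⁵ = 2.849×10⁻⁵ mol.
Product formed: 0.35 × 2.849×10⁻⁵ = 9.972×10⁻⁶ mol.
Rate: 9.972×10⁻⁶ / 5010 s = 2.0×10⁻⁹ mol s⁻¹.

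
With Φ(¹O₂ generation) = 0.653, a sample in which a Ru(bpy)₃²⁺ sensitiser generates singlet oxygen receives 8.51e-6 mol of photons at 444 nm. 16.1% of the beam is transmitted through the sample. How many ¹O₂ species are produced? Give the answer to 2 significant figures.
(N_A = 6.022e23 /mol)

2.8e18 species

Fraction absorbed: 1 − 16.1/100 = 0.8390.
Photons absorbed: 0.8390 × 8.51e-6 = 7.140e-6 mol.
Product: Φ × n_abs = 0.653 × 7.140e-6 = 4.662e-6 mol.
As a count: 4.662e-6 × 6.022e23 = 2.8e18.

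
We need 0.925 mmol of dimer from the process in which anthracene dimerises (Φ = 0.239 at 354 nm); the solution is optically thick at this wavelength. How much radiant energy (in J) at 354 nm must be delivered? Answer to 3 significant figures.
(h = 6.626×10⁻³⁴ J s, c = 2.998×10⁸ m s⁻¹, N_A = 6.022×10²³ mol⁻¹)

1310 J

Product: 0.925 mmol = 9.25×10⁻⁴ mol.
Photons that must be absorbed: 9.25×10⁻⁴ / 0.239 = 0.003870 mol.
Photon energy: hc/λ = 5.612×10⁻¹⁹ J; per mole, 3.380×10⁵ J mol⁻¹.
Energy required: 0.003870 × 3.380×10⁵ = 1310 J.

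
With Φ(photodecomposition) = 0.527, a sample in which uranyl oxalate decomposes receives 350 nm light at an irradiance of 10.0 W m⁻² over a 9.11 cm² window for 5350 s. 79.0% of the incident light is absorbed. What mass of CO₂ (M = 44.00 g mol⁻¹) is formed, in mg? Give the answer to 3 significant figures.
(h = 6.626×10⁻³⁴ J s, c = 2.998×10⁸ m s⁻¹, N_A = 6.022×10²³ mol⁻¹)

2.61 mg

Photon energy at 350 nm: hc/λ = (6.626×10⁻³⁴)(2.998×10⁸)/(350×10⁻⁹) = 5.676×10⁻¹⁹ J.
Energy delivered: (10.0 W m⁻²)(9.11×10⁻⁴ m²)(5350 s) = 48.74 J.
Photons incident: 48.74 / 5.676×10⁻¹⁹ = 8.587×10¹⁹, i.e. 8.587×10¹⁹/6.022×10²³ = 1.426×10⁻⁴ mol.
Photons absorbed: 0.790 × 1.426×10⁻⁴ = 1.127×10⁻⁴ mol.
Product: Φ × n_abs = 0.527 × 1.127×10⁻⁴ = 5.939×10⁻⁵ mol.
Mass: 5.939×10⁻⁵ × 44.00 = 0.002613 g = 2.61 mg.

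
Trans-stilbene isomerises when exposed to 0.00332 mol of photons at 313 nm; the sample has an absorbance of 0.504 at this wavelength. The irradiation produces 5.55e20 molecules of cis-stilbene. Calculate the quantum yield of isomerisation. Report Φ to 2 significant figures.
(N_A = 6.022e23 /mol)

Product: 5.55e20 / 6.022e23 = 9.216e-4 mol.
Fraction absorbed: 1 − 10^(−0.504) = 0.6867.
Photons absorbed: 0.6867 × 0.00332 = 0.002280 mol.
Φ = 9.216e-4 mol / 0.002280 mol photons = 0.40.

Φ = 0.40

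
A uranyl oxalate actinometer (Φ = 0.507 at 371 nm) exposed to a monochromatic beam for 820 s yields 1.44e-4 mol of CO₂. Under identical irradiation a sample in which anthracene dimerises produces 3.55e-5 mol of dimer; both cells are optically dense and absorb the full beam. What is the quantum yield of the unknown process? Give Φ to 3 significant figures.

Photons absorbed by the actinometer: 1.44e-4 / 0.507 = 2.840e-4 mol.
Φ(unknown) = 3.55e-5 / 2.840e-4 = 0.125.

Φ = 0.125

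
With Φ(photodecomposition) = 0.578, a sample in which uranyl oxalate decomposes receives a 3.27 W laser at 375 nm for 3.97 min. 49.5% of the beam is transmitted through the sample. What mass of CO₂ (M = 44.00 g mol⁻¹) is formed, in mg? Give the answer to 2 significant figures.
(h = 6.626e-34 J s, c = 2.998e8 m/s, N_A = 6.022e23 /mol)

Photon energy at 375 nm: hc/λ = (6.626e-34)(2.998e8)/(375e-9) = 5.297e-19 J.
Energy delivered: (3.27 W)(238.2 s) = 778.9 J.
Photons incident: 778.9 / 5.297e-19 = 1.470e21, i.e. 1.470e21/6.022e23 = 0.002441 mol.
Fraction absorbed: 1 − 49.5/100 = 0.5050.
Photons absorbed: 0.5050 × 0.002441 = 0.001233 mol.
Product: Φ × n_abs = 0.578 × 0.001233 = 7.127e-4 mol.
Mass: 7.127e-4 × 44.00 = 0.03136 g = 31 mg.

31 mg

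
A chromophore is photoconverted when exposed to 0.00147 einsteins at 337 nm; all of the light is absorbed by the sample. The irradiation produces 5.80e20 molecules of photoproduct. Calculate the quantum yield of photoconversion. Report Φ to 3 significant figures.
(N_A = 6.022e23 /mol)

Φ = 0.655

Product: 5.80e20 / 6.022e23 = 9.631e-4 mol.
Φ = 9.631e-4 mol / 0.00147 mol photons = 0.655.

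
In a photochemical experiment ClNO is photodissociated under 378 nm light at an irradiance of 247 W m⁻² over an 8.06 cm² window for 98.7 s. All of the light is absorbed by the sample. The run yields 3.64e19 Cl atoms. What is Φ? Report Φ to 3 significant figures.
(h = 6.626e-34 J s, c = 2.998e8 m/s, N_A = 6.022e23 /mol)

Product: 3.64e19 / 6.022e23 = 6.045e-5 mol.
Photon energy at 378 nm: hc/λ = (6.626e-34)(2.998e8)/(378e-9) = 5.255e-19 J.
Energy delivered: (247 W m⁻²)(8.06e-4 m²)(98.7 s) = 19.65 J.
Photons incident: 19.65 / 5.255e-19 = 3.739e19, i.e. 3.739e19/6.022e23 = 6.209e-5 mol.
Φ = 6.045e-5 mol / 6.209e-5 mol photons = 0.974.

Φ = 0.974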